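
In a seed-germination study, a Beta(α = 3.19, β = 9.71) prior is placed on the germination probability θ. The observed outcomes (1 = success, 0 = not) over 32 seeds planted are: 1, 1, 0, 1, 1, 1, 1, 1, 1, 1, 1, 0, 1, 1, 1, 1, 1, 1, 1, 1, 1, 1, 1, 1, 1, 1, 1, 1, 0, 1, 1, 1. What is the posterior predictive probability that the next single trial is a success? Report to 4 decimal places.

0.7169

The Beta prior is conjugate to a Binomial/Bernoulli likelihood; the update adds successes to α and failures to β.
Posterior: Beta(α+k, β+n−k) = Beta(3.19+29, 9.71+3) = Beta(32.19, 12.71).
For a single future Bernoulli trial, P(success | data) = α/(α+β) = 0.7169.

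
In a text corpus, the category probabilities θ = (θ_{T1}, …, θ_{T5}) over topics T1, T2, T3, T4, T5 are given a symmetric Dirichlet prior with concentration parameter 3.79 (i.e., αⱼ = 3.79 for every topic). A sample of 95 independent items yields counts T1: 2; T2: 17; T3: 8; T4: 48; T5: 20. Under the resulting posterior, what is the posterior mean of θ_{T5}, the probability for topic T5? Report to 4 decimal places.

The Dirichlet prior is conjugate to the Multinomial likelihood: each posterior αⱼ = prior αⱼ + observed count nⱼ.
Posterior concentration: (5.79, 20.79, 11.79, 51.79, 23.79), total = 113.95.
E[θ_{T5}|data] = α_{T5}/Σα = 23.79/113.95 = 0.2088.

0.2088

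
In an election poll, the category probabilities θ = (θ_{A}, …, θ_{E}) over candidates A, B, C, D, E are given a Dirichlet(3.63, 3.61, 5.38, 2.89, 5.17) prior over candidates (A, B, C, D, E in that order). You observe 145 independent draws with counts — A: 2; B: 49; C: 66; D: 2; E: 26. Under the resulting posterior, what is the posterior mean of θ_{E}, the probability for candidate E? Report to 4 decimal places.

The Dirichlet prior is conjugate to the Multinomial likelihood: each posterior αⱼ = prior αⱼ + observed count nⱼ.
Posterior concentration: (5.63, 52.61, 71.38, 4.89, 31.17), total = 165.68.
E[θ_{E}|data] = α_{E}/Σα = 31.17/165.68 = 0.1881.

0.1881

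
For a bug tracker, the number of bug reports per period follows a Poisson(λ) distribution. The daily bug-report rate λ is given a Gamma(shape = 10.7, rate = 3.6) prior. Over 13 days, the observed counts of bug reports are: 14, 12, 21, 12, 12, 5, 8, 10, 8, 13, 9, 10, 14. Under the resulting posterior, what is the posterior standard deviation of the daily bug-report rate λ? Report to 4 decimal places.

With a Gamma(shape α, rate β) prior, the Poisson likelihood is conjugate: the posterior is Gamma(α + ΣXᵢ, β + n).
Sum of counts S = 148 over n = 13 days.
Posterior: Gamma(α+S, β+n) = Gamma(10.7+148, 3.6+13) = Gamma(158.7, 16.6).
SD = √α/β = √158.7/16.6 = 0.7589.

0.7589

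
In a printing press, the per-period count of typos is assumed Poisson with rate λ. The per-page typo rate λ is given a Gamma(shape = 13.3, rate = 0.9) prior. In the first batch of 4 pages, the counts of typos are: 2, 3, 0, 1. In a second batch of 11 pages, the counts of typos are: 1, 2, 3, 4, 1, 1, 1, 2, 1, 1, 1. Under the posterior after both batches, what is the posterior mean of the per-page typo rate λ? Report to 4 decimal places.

2.3459

With a Gamma(shape α, rate β) prior, the Poisson likelihood is conjugate: the posterior is Gamma(α + ΣXᵢ, β + n).
Batch 1: sum of counts S = 6 over n = 4 pages.
After batch 1: Gamma(α+S, β+n) = Gamma(13.3+6, 0.9+4) = Gamma(19.3, 4.9).
Batch 2: sum of counts S = 18 over n = 11 pages.
After batch 2: Gamma(α+S, β+n) = Gamma(19.3+18, 4.9+11) = Gamma(37.3, 15.9).
Posterior mean = α/β = 37.3/15.9 = 2.3459.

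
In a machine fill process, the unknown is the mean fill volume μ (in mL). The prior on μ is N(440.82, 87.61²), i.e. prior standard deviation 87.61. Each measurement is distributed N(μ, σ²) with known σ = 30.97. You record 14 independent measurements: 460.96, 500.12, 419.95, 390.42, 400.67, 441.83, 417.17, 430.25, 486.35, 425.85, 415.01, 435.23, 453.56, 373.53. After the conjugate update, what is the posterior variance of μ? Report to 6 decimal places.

67.903967

For Normal data with known variance σ², a Normal(μ₀, σ₀²) prior on μ is conjugate. Posterior precision = 1/σ₀² + n/σ²; posterior mean is the precision-weighted average of μ₀ and x̄.
σ₀² = 87.61² = 7675.5121, σ² = 30.97² = 959.1409; σ² + n·σ₀² = 959.1409 + 14·7675.5121 = 108416.3103.
Posterior precision = 1/σ₀² + n/σ² = 1/7675.5121 + 14/959.1409 = (σ² + n·σ₀²)/(σ₀²σ²) = 108416.3103/(7675.5121·959.1409); posterior variance σₙ² = σ₀²σ²/(σ² + n·σ₀²) = 7675.5121·959.1409/108416.3103 = 67.903967.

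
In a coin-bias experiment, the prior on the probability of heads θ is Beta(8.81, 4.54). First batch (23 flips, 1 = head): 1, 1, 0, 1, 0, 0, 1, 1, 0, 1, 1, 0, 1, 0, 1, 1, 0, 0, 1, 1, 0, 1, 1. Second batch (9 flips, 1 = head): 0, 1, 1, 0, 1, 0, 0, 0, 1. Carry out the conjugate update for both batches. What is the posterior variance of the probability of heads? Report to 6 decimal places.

The Beta prior is conjugate to a Binomial/Bernoulli likelihood; the update adds successes to α and failures to β.
After batch 1: Beta(8.81+14, 4.54+9) = Beta(22.81, 13.54).
After batch 2: Beta(22.81+4, 13.54+5) = Beta(26.81, 18.54).
Var = αβ/((α+β)²(α+β+1)) = 26.81·18.54/(45.35²·46.35) = 0.005214.

0.005214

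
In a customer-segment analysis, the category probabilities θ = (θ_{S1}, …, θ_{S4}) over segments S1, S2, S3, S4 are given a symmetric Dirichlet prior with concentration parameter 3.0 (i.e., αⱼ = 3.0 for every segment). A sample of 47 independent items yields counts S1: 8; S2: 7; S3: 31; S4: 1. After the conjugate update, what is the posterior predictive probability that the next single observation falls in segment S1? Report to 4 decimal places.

The Dirichlet prior is conjugate to the Multinomial likelihood: each posterior αⱼ = prior αⱼ + observed count nⱼ.
Posterior concentration: (11.0, 10.0, 34.0, 4.0), total = 59.0.
P(next = S1 | data) = α_{S1}/Σα = 0.1864.

0.1864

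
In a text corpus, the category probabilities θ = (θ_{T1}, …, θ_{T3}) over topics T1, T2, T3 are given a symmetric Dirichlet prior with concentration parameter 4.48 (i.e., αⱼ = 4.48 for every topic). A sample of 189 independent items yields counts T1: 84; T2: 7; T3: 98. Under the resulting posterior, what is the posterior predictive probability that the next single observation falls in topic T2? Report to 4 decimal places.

The Dirichlet prior is conjugate to the Multinomial likelihood: each posterior αⱼ = prior αⱼ + observed count nⱼ.
Posterior concentration: (88.48, 11.48, 102.48), total = 202.44.
P(next = T2 | data) = α_{T2}/Σα = 0.0567.

0.0567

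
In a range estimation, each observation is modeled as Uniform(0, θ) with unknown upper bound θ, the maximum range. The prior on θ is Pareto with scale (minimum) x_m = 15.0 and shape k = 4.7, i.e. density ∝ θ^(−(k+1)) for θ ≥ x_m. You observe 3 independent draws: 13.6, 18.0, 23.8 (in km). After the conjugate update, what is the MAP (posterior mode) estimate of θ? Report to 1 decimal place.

23.8

A Pareto(scale x_m, shape k) prior on the upper bound θ of Uniform(0, θ) is conjugate: posterior is Pareto(max(x_m, max xᵢ), k + n).
Sample maximum = 23.8; prior scale x_m = 15.0 → posterior scale = max = 23.8.
Posterior shape = 4.7 + 3 = 7.7.
The Pareto density is decreasing on [x_m, ∞), so the mode is x_m = 23.8.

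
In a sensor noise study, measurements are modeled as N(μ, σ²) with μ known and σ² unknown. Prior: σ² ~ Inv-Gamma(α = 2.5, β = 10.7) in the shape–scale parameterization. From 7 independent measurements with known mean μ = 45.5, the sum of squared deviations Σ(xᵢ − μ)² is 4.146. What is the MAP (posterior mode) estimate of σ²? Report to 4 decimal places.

1.8247

With known mean μ and an Inverse-Gamma(α, β) prior on σ², the Normal likelihood is conjugate: posterior is Inv-Gamma(α + n/2, β + Σ(xᵢ−μ)²/2).
Posterior: Inv-Gamma(2.5 + 7/2, 10.7 + 4.146/2) = Inv-Gamma(6.00, 12.7730).
Mode = β/(α+1) = 12.7730/7.00 = 1.8247.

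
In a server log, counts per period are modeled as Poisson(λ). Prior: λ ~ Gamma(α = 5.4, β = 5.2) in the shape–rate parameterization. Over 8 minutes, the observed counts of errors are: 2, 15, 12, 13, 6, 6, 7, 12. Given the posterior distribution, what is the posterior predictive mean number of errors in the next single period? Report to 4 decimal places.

With a Gamma(shape α, rate β) prior, the Poisson likelihood is conjugate: the posterior is Gamma(α + ΣXᵢ, β + n).
Sum of counts S = 73 over n = 8 minutes.
Posterior: Gamma(α+S, β+n) = Gamma(5.4+73, 5.2+8) = Gamma(78.4, 13.2).
The predictive distribution for one future period is NegBinom with mean α/β = 5.9394.

5.9394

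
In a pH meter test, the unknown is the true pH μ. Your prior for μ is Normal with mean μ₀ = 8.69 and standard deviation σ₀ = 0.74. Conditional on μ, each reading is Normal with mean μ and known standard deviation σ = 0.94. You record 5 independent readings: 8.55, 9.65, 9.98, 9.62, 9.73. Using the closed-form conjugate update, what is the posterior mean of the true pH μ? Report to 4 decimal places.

9.3069

For Normal data with known variance σ², a Normal(μ₀, σ₀²) prior on μ is conjugate. Posterior precision = 1/σ₀² + n/σ²; posterior mean is the precision-weighted average of μ₀ and x̄.
Σxᵢ = 8.55 + 9.65 + 9.98 + 9.62 + 9.73 = 47.53, so n·x̄ = 47.53.
σ₀² = 0.74² = 0.5476, σ² = 0.94² = 0.8836; σ² + n·σ₀² = 0.8836 + 5·0.5476 = 3.6216.
Posterior mean = (μ₀/σ₀² + n·x̄/σ²)/(1/σ₀² + n/σ²) = (σ²·μ₀ + σ₀²·n·x̄)/(σ² + n·σ₀²) = (0.8836·8.69 + 0.5476·47.53)/3.6216 = 33.705912/3.6216 = 9.3069.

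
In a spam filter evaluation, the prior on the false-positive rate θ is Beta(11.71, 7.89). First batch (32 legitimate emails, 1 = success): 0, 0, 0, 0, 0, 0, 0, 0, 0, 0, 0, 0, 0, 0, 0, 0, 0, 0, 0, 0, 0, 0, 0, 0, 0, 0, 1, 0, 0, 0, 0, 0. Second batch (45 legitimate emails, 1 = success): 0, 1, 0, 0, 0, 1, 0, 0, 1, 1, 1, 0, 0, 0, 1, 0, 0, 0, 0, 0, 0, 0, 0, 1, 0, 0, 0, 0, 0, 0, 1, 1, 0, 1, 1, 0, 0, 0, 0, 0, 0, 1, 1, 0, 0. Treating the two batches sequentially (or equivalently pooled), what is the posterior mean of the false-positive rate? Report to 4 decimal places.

The Beta prior is conjugate to a Binomial/Bernoulli likelihood; the update adds successes to α and failures to β.
After batch 1: Beta(11.71+1, 7.89+31) = Beta(12.71, 38.89).
After batch 2: Beta(12.71+13, 38.89+32) = Beta(25.71, 70.89).
Posterior mean = α/(α+β) = 25.71/96.60 = 0.2661.

0.2661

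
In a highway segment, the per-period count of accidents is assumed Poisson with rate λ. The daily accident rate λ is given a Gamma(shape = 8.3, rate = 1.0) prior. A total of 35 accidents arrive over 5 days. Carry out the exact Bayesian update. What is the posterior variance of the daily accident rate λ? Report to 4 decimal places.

1.2028

With a Gamma(shape α, rate β) prior, the Poisson likelihood is conjugate: the posterior is Gamma(α + ΣXᵢ, β + n).
Posterior: Gamma(α+S, β+n) = Gamma(8.3+35, 1.0+5) = Gamma(43.3, 6.0).
Var = α/β² = 43.3/6.0² = 1.2028.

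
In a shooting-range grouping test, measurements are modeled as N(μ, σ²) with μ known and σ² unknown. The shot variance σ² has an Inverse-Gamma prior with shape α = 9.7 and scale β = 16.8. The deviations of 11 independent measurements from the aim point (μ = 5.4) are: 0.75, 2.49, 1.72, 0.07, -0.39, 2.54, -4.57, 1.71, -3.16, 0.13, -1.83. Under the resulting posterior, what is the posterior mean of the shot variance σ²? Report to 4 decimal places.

With known mean μ and an Inverse-Gamma(α, β) prior on σ², the Normal likelihood is conjugate: posterior is Inv-Gamma(α + n/2, β + Σ(xᵢ−μ)²/2).
Σ(xᵢ−μ)² = (0.75)² + (2.49)² + (1.72)² + (0.07)² + (-0.39)² + (2.54)² + (-4.57)² + (1.71)² + (-3.16)² + (0.13)² + (-1.83)² = 53.4900.
Posterior: Inv-Gamma(9.7 + 11/2, 16.8 + 53.4900/2) = Inv-Gamma(15.20, 43.54500).
E[σ²|data] = β/(α−1) = 43.54500/14.20 = 3.0665.

3.0665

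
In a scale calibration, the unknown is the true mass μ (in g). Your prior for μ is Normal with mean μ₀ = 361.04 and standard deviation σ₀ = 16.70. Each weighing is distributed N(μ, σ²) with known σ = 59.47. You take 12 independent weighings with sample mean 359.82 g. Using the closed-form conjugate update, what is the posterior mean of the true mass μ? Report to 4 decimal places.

For Normal data with known variance σ², a Normal(μ₀, σ₀²) prior on μ is conjugate. Posterior precision = 1/σ₀² + n/σ²; posterior mean is the precision-weighted average of μ₀ and x̄.
n·x̄ = 12·359.82 = 4317.84.
σ₀² = 16.70² = 278.89, σ² = 59.47² = 3536.6809; σ² + n·σ₀² = 3536.6809 + 12·278.89 = 6883.3609.
Posterior mean = (μ₀/σ₀² + n·x̄/σ²)/(1/σ₀² + n/σ²) = (σ²·μ₀ + σ₀²·n·x̄)/(σ² + n·σ₀²) = (3536.6809·361.04 + 278.89·4317.84)/6883.3609 = 2481085.669736/6883.3609 = 360.4468.

360.4468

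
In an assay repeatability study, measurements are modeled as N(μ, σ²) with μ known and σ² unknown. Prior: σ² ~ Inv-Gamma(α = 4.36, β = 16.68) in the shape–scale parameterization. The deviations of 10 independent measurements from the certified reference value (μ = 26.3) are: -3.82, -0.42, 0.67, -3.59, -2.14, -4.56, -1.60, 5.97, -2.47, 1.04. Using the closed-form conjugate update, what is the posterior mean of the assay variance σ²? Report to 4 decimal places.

With known mean μ and an Inverse-Gamma(α, β) prior on σ², the Normal likelihood is conjugate: posterior is Inv-Gamma(α + n/2, β + Σ(xᵢ−μ)²/2).
Σ(xᵢ−μ)² = (-3.82)² + (-0.42)² + (0.67)² + (-3.59)² + (-2.14)² + (-4.56)² + (-1.60)² + (5.97)² + (-2.47)² + (1.04)² = 98.8624.
Posterior: Inv-Gamma(4.36 + 10/2, 16.68 + 98.8624/2) = Inv-Gamma(9.36, 66.11120).
E[σ²|data] = β/(α−1) = 66.11120/8.36 = 7.9080.

7.9080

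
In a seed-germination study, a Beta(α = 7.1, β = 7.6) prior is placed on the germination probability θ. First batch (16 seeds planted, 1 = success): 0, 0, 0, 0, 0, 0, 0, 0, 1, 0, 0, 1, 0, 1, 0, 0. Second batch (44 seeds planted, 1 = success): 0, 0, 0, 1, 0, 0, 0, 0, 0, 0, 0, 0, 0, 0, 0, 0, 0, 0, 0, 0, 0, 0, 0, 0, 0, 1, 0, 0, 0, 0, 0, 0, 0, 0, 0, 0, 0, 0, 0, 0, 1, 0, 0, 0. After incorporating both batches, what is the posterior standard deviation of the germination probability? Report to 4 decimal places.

0.0437

The Beta prior is conjugate to a Binomial/Bernoulli likelihood; the update adds successes to α and failures to β.
After batch 1: Beta(7.1+3, 7.6+13) = Beta(10.1, 20.6).
After batch 2: Beta(10.1+3, 20.6+41) = Beta(13.1, 61.6).
Var = αβ/((α+β)²(α+β+1)) = 13.1·61.6/(74.7²·75.7) = 0.00191036; SD = √0.00191036 = 0.0437.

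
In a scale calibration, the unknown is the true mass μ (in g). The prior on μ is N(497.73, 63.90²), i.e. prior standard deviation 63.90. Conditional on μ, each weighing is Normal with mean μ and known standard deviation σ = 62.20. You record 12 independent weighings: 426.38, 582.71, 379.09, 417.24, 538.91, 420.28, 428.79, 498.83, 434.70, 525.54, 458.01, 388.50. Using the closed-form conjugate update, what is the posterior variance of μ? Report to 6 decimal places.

For Normal data with known variance σ², a Normal(μ₀, σ₀²) prior on μ is conjugate. Posterior precision = 1/σ₀² + n/σ²; posterior mean is the precision-weighted average of μ₀ and x̄.
σ₀² = 63.90² = 4083.21, σ² = 62.20² = 3868.84; σ² + n·σ₀² = 3868.84 + 12·4083.21 = 52867.36.
Posterior precision = 1/σ₀² + n/σ² = 1/4083.21 + 12/3868.84 = (σ² + n·σ₀²)/(σ₀²σ²) = 52867.36/(4083.21·3868.84); posterior variance σₙ² = σ₀²σ²/(σ² + n·σ₀²) = 4083.21·3868.84/52867.36 = 298.809817.

298.809817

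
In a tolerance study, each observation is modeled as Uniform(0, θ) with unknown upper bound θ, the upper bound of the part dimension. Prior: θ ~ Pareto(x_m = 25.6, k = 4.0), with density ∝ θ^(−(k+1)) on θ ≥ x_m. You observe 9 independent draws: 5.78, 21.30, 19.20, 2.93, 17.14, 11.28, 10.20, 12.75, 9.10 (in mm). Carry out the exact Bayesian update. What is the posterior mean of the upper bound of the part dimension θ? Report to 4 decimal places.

27.7333

A Pareto(scale x_m, shape k) prior on the upper bound θ of Uniform(0, θ) is conjugate: posterior is Pareto(max(x_m, max xᵢ), k + n).
Sample maximum = 21.30; prior scale x_m = 25.6 → posterior scale = max = 25.60.
Posterior shape = 4.0 + 9 = 13.0.
E[θ|data] = k·x_m/(k−1) = 13.0·25.60/12.0 = 27.7333.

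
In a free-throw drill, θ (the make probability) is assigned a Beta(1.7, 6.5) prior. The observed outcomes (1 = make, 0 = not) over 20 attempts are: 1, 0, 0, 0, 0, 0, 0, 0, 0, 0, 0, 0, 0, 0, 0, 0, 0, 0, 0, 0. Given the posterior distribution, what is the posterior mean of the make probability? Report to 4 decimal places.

The Beta prior is conjugate to a Binomial/Bernoulli likelihood; the update adds successes to α and failures to β.
Posterior: Beta(α+k, β+n−k) = Beta(1.7+1, 6.5+19) = Beta(2.7, 25.5).
Posterior mean = α/(α+β) = 2.7/28.2 = 0.0957.

0.0957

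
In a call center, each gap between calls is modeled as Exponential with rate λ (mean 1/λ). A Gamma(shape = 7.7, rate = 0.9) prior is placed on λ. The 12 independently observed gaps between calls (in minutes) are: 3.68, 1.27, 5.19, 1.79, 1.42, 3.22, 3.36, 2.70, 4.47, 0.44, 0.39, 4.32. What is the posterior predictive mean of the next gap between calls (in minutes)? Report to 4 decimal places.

1.7727

With a Gamma(shape α, rate β) prior on the exponential rate λ, the posterior after n observations with total T = Σxᵢ is Gamma(α+n, β+T).
Sum of observations T = 32.25 minutes; n = 12.
Posterior: Gamma(7.7+12, 0.9+32.25) = Gamma(19.7, 33.15).
The predictive distribution for the next observation is Lomax; its mean is β/(α−1) = 33.15/18.7 = 1.7727.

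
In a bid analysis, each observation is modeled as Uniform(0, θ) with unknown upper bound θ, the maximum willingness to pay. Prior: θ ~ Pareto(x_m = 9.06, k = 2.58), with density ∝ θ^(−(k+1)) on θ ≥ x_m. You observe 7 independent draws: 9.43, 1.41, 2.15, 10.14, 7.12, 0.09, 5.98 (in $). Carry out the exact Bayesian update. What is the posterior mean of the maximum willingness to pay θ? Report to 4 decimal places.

11.3218

A Pareto(scale x_m, shape k) prior on the upper bound θ of Uniform(0, θ) is conjugate: posterior is Pareto(max(x_m, max xᵢ), k + n).
Sample maximum = 10.14; prior scale x_m = 9.06 → posterior scale = max = 10.14.
Posterior shape = 2.58 + 7 = 9.58.
E[θ|data] = k·x_m/(k−1) = 9.58·10.14/8.58 = 11.3218.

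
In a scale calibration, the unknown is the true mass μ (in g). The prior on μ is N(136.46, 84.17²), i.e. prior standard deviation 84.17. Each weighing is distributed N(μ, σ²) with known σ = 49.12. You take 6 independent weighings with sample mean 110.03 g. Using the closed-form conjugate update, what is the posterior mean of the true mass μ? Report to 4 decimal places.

111.4496

For Normal data with known variance σ², a Normal(μ₀, σ₀²) prior on μ is conjugate. Posterior precision = 1/σ₀² + n/σ²; posterior mean is the precision-weighted average of μ₀ and x̄.
n·x̄ = 6·110.03 = 660.18.
σ₀² = 84.17² = 7084.5889, σ² = 49.12² = 2412.7744; σ² + n·σ₀² = 2412.7744 + 6·7084.5889 = 44920.3078.
Posterior mean = (μ₀/σ₀² + n·x̄/σ²)/(1/σ₀² + n/σ²) = (σ²·μ₀ + σ₀²·n·x̄)/(σ² + n·σ₀²) = (2412.7744·136.46 + 7084.5889·660.18)/44920.3078 = 5006351.094626/44920.3078 = 111.4496.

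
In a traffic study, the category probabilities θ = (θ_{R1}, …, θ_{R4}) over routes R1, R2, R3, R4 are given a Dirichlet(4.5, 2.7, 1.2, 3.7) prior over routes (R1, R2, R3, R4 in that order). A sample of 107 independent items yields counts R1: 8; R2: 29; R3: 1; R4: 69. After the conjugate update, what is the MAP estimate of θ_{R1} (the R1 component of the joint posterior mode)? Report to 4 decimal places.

0.0999

The Dirichlet prior is conjugate to the Multinomial likelihood: each posterior αⱼ = prior αⱼ + observed count nⱼ.
Posterior concentration: (12.5, 31.7, 2.2, 72.7), total = 119.1.
Joint mode component: (α_{R1}−1)/(Σα−K) = 11.5/115.1 = 0.0999.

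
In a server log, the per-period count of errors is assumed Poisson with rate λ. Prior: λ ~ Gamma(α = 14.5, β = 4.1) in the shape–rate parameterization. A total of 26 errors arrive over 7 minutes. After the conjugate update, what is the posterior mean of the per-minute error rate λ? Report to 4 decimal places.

With a Gamma(shape α, rate β) prior, the Poisson likelihood is conjugate: the posterior is Gamma(α + ΣXᵢ, β + n).
Posterior: Gamma(α+S, β+n) = Gamma(14.5+26, 4.1+7) = Gamma(40.5, 11.1).
Posterior mean = α/β = 40.5/11.1 = 3.6486.

3.6486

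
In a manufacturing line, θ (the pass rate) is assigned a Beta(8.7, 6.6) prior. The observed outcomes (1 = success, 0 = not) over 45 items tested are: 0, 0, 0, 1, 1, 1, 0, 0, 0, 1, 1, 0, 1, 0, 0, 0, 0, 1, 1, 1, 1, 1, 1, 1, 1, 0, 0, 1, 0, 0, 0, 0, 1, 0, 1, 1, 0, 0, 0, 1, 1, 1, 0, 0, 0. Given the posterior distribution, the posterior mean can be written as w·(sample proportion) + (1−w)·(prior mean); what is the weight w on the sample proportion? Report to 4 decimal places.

The Beta prior is conjugate to a Binomial/Bernoulli likelihood; the update adds successes to α and failures to β.
Posterior mean = (α₀+k)/(α₀+β₀+n) = [n/(α₀+β₀+n)]·(k/n) + [(α₀+β₀)/(α₀+β₀+n)]·α₀/(α₀+β₀), so only n and the prior enter the weight.
The weight on the data is w = n/(α₀+β₀+n) = 45/(8.7+6.6+45) = 45/60.3 = 0.7463.

0.7463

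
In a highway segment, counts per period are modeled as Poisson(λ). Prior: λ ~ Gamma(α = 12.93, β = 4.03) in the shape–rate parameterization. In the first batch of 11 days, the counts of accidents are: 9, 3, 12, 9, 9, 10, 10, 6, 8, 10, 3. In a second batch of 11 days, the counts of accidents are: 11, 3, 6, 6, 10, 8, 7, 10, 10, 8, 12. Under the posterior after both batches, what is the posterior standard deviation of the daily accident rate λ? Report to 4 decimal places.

With a Gamma(shape α, rate β) prior, the Poisson likelihood is conjugate: the posterior is Gamma(α + ΣXᵢ, β + n).
Batch 1: sum of counts S = 89 over n = 11 days.
After batch 1: Gamma(α+S, β+n) = Gamma(12.93+89, 4.03+11) = Gamma(101.93, 15.03).
Batch 2: sum of counts S = 91 over n = 11 days.
After batch 2: Gamma(α+S, β+n) = Gamma(101.93+91, 15.03+11) = Gamma(192.93, 26.03).
SD = √α/β = √192.93/26.03 = 0.5336.

0.5336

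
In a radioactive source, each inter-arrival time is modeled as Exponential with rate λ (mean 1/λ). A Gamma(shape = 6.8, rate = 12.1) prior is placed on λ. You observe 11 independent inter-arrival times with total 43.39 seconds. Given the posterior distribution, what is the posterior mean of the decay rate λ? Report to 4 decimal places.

0.3208

With a Gamma(shape α, rate β) prior on the exponential rate λ, the posterior after n observations with total T = Σxᵢ is Gamma(α+n, β+T).
Posterior: Gamma(6.8+11, 12.1+43.39) = Gamma(17.8, 55.49).
Posterior mean of λ = α/β = 17.8/55.49 = 0.3208.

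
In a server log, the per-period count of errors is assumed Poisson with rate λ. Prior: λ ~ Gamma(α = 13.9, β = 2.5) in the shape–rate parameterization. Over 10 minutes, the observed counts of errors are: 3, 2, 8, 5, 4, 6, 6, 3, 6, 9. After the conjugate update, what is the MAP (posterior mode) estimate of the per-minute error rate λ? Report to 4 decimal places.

5.1920

With a Gamma(shape α, rate β) prior, the Poisson likelihood is conjugate: the posterior is Gamma(α + ΣXᵢ, β + n).
Sum of counts S = 52 over n = 10 minutes.
Posterior: Gamma(α+S, β+n) = Gamma(13.9+52, 2.5+10) = Gamma(65.9, 12.5).
Mode of Gamma(α,β) for α≥1 is (α−1)/β = 64.9/12.5 = 5.1920.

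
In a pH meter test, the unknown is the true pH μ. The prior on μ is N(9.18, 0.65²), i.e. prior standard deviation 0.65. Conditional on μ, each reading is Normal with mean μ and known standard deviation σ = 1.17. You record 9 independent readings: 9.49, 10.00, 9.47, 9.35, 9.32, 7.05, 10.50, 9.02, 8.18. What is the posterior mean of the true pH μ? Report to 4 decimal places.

For Normal data with known variance σ², a Normal(μ₀, σ₀²) prior on μ is conjugate. Posterior precision = 1/σ₀² + n/σ²; posterior mean is the precision-weighted average of μ₀ and x̄.
Σxᵢ = 9.49 + 10.00 + 9.47 + 9.35 + 9.32 + 7.05 + 10.50 + 9.02 + 8.18 = 82.38, so n·x̄ = 82.38.
σ₀² = 0.65² = 0.4225, σ² = 1.17² = 1.3689; σ² + n·σ₀² = 1.3689 + 9·0.4225 = 5.1714.
Posterior mean = (μ₀/σ₀² + n·x̄/σ²)/(1/σ₀² + n/σ²) = (σ²·μ₀ + σ₀²·n·x̄)/(σ² + n·σ₀²) = (1.3689·9.18 + 0.4225·82.38)/5.1714 = 47.372052/5.1714 = 9.1604.

9.1604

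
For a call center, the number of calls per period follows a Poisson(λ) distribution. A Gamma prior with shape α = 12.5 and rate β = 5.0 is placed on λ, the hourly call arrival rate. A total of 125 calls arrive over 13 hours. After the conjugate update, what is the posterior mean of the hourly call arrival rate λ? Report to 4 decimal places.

7.6389

With a Gamma(shape α, rate β) prior, the Poisson likelihood is conjugate: the posterior is Gamma(α + ΣXᵢ, β + n).
Posterior: Gamma(α+S, β+n) = Gamma(12.5+125, 5.0+13) = Gamma(137.5, 18.0).
Posterior mean = α/β = 137.5/18.0 = 7.6389.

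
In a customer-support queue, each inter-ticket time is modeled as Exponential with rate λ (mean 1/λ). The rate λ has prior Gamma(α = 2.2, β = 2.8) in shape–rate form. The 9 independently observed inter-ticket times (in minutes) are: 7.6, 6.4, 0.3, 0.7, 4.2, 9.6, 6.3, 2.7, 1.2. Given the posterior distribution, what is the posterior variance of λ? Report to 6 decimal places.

With a Gamma(shape α, rate β) prior on the exponential rate λ, the posterior after n observations with total T = Σxᵢ is Gamma(α+n, β+T).
Sum of observations T = 39.0 minutes; n = 9.
Posterior: Gamma(2.2+9, 2.8+39.0) = Gamma(11.2, 41.8).
Var = α/β² = 0.006410.

0.006410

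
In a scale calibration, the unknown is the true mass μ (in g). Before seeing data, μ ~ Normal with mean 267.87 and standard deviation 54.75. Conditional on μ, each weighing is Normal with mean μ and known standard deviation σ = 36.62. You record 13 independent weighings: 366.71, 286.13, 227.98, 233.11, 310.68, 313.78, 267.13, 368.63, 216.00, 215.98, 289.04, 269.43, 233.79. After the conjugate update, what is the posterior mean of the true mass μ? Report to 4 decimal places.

276.5022

For Normal data with known variance σ², a Normal(μ₀, σ₀²) prior on μ is conjugate. Posterior precision = 1/σ₀² + n/σ²; posterior mean is the precision-weighted average of μ₀ and x̄.
Σxᵢ = 366.71 + 286.13 + 227.98 + 233.11 + 310.68 + 313.78 + 267.13 + 368.63 + 216.00 + 215.98 + 289.04 + 269.43 + 233.79 = 3598.39, so n·x̄ = 3598.39.
σ₀² = 54.75² = 2997.5625, σ² = 36.62² = 1341.0244; σ² + n·σ₀² = 1341.0244 + 13·2997.5625 = 40309.3369.
Posterior mean = (μ₀/σ₀² + n·x̄/σ²)/(1/σ₀² + n/σ²) = (σ²·μ₀ + σ₀²·n·x̄)/(σ² + n·σ₀²) = (1341.0244·267.87 + 2997.5625·3598.39)/40309.3369 = 11145619.130403/40309.3369 = 276.5022.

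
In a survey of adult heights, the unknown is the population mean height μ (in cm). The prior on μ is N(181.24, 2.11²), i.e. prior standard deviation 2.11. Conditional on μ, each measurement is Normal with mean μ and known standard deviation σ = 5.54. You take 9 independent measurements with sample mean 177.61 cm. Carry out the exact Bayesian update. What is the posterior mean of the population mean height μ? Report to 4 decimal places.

For Normal data with known variance σ², a Normal(μ₀, σ₀²) prior on μ is conjugate. Posterior precision = 1/σ₀² + n/σ²; posterior mean is the precision-weighted average of μ₀ and x̄.
n·x̄ = 9·177.61 = 1598.49.
σ₀² = 2.11² = 4.4521, σ² = 5.54² = 30.6916; σ² + n·σ₀² = 30.6916 + 9·4.4521 = 70.7605.
Posterior mean = (μ₀/σ₀² + n·x̄/σ²)/(1/σ₀² + n/σ²) = (σ²·μ₀ + σ₀²·n·x̄)/(σ² + n·σ₀²) = (30.6916·181.24 + 4.4521·1598.49)/70.7605 = 12679.182913/70.7605 = 179.1845.

179.1845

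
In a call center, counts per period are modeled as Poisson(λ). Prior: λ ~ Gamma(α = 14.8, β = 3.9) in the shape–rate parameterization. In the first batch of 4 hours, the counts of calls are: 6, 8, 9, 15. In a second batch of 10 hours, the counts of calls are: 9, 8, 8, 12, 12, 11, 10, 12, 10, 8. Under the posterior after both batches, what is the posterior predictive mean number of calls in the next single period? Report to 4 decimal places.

8.5363

With a Gamma(shape α, rate β) prior, the Poisson likelihood is conjugate: the posterior is Gamma(α + ΣXᵢ, β + n).
Batch 1: sum of counts S = 38 over n = 4 hours.
After batch 1: Gamma(α+S, β+n) = Gamma(14.8+38, 3.9+4) = Gamma(52.8, 7.9).
Batch 2: sum of counts S = 100 over n = 10 hours.
After batch 2: Gamma(α+S, β+n) = Gamma(52.8+100, 7.9+10) = Gamma(152.8, 17.9).
The predictive distribution for one future period is NegBinom with mean α/β = 8.5363.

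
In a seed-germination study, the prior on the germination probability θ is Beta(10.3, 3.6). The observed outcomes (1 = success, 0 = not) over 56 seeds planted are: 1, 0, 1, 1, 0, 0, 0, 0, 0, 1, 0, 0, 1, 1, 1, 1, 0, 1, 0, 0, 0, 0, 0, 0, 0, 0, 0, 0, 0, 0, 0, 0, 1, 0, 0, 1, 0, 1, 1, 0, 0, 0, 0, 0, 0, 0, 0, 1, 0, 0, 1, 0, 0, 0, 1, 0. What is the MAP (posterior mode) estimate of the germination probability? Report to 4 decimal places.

0.3726

The Beta prior is conjugate to a Binomial/Bernoulli likelihood; the update adds successes to α and failures to β.
Posterior: Beta(α+k, β+n−k) = Beta(10.3+16, 3.6+40) = Beta(26.3, 43.6).
Mode of Beta(a,b) for a,b>1 is (a−1)/(a+b−2) = 25.3/67.9 = 0.3726.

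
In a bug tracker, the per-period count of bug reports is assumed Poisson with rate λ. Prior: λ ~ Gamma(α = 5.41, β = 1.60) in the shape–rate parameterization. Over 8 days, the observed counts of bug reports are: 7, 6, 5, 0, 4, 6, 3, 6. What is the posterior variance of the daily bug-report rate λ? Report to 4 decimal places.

With a Gamma(shape α, rate β) prior, the Poisson likelihood is conjugate: the posterior is Gamma(α + ΣXᵢ, β + n).
Sum of counts S = 37 over n = 8 days.
Posterior: Gamma(α+S, β+n) = Gamma(5.41+37, 1.60+8) = Gamma(42.41, 9.60).
Var = α/β² = 42.41/9.60² = 0.4602.

0.4602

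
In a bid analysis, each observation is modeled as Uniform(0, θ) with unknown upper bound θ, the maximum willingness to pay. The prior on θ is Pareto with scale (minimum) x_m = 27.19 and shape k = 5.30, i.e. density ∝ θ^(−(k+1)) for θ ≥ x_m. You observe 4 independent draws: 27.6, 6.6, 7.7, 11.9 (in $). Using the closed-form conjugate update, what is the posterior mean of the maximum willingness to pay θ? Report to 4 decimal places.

30.9253

A Pareto(scale x_m, shape k) prior on the upper bound θ of Uniform(0, θ) is conjugate: posterior is Pareto(max(x_m, max xᵢ), k + n).
Sample maximum = 27.6; prior scale x_m = 27.19 → posterior scale = max = 27.60.
Posterior shape = 5.30 + 4 = 9.30.
E[θ|data] = k·x_m/(k−1) = 9.30·27.60/8.30 = 30.9253.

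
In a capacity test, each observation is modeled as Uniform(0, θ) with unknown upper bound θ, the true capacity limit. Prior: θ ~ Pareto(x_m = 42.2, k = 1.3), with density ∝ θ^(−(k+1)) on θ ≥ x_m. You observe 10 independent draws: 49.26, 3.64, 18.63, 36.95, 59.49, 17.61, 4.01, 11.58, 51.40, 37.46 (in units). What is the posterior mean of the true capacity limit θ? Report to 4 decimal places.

A Pareto(scale x_m, shape k) prior on the upper bound θ of Uniform(0, θ) is conjugate: posterior is Pareto(max(x_m, max xᵢ), k + n).
Sample maximum = 59.49; prior scale x_m = 42.2 → posterior scale = max = 59.49.
Posterior shape = 1.3 + 10 = 11.3.
E[θ|data] = k·x_m/(k−1) = 11.3·59.49/10.3 = 65.2657.

65.2657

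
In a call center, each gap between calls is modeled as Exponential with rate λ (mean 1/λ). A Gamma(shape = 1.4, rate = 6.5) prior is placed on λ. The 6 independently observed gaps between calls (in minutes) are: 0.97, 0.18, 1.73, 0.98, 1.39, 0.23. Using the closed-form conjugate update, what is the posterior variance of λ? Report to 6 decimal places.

0.051561

With a Gamma(shape α, rate β) prior on the exponential rate λ, the posterior after n observations with total T = Σxᵢ is Gamma(α+n, β+T).
Sum of observations T = 5.48 minutes; n = 6.
Posterior: Gamma(1.4+6, 6.5+5.48) = Gamma(7.4, 11.98).
Var = α/β² = 0.051561.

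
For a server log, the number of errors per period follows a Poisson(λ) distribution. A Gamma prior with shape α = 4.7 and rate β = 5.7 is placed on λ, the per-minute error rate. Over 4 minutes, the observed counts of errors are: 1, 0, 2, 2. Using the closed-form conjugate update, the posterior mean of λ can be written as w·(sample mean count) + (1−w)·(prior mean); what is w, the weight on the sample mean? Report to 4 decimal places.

0.4124

With a Gamma(shape α, rate β) prior, the Poisson likelihood is conjugate: the posterior is Gamma(α + ΣXᵢ, β + n).
Posterior mean = (α₀+S)/(β₀+n) = [n/(β₀+n)]·(S/n) + [β₀/(β₀+n)]·(α₀/β₀), so only n and β₀ enter the weight.
Weight on data w = n/(β₀+n) = 4/(5.7+4) = 4/9.7 = 0.4124.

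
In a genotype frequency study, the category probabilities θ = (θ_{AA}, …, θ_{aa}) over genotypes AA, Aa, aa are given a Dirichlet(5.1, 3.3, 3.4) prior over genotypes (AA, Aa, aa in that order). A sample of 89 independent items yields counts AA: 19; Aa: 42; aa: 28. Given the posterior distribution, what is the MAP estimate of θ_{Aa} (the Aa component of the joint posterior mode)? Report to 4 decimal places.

The Dirichlet prior is conjugate to the Multinomial likelihood: each posterior αⱼ = prior αⱼ + observed count nⱼ.
Posterior concentration: (24.1, 45.3, 31.4), total = 100.8.
Joint mode component: (α_{Aa}−1)/(Σα−K) = 44.3/97.8 = 0.4530.

0.4530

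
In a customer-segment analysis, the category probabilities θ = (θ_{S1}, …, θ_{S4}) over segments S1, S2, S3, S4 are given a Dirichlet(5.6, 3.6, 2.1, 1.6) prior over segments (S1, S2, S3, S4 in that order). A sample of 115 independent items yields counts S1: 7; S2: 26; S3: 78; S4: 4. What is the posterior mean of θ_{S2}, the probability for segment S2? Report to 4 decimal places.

The Dirichlet prior is conjugate to the Multinomial likelihood: each posterior αⱼ = prior αⱼ + observed count nⱼ.
Posterior concentration: (12.6, 29.6, 80.1, 5.6), total = 127.9.
E[θ_{S2}|data] = α_{S2}/Σα = 29.6/127.9 = 0.2314.

0.2314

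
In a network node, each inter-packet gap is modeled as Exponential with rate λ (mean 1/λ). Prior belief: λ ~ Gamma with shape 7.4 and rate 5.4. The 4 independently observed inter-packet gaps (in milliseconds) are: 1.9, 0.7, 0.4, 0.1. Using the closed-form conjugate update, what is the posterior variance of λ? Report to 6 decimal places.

With a Gamma(shape α, rate β) prior on the exponential rate λ, the posterior after n observations with total T = Σxᵢ is Gamma(α+n, β+T).
Sum of observations T = 3.1 milliseconds; n = 4.
Posterior: Gamma(7.4+4, 5.4+3.1) = Gamma(11.4, 8.5).
Var = α/β² = 0.157785.

0.157785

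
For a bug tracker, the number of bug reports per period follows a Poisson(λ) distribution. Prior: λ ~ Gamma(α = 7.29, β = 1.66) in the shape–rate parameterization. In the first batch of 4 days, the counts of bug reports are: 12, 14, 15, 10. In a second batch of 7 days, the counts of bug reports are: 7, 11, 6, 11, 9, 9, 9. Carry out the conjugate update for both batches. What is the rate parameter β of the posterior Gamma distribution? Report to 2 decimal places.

With a Gamma(shape α, rate β) prior, the Poisson likelihood is conjugate: the posterior is Gamma(α + ΣXᵢ, β + n).
Batch 1: sum of counts S = 51 over n = 4 days.
After batch 1: Gamma(α+S, β+n) = Gamma(7.29+51, 1.66+4) = Gamma(58.29, 5.66).
Batch 2: sum of counts S = 62 over n = 7 days.
After batch 2: Gamma(α+S, β+n) = Gamma(58.29+62, 5.66+7) = Gamma(120.29, 12.66).
Posterior β = 12.66.

12.66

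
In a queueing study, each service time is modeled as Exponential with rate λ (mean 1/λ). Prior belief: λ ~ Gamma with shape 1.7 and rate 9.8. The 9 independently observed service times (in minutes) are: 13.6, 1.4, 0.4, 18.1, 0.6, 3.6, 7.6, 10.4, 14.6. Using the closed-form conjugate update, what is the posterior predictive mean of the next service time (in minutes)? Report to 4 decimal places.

8.2577

With a Gamma(shape α, rate β) prior on the exponential rate λ, the posterior after n observations with total T = Σxᵢ is Gamma(α+n, β+T).
Sum of observations T = 70.3 minutes; n = 9.
Posterior: Gamma(1.7+9, 9.8+70.3) = Gamma(10.7, 80.1).
The predictive distribution for the next observation is Lomax; its mean is β/(α−1) = 80.1/9.7 = 8.2577.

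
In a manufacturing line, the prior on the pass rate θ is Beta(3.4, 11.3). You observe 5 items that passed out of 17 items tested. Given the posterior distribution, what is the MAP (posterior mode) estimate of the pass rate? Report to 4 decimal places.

0.2492

The Beta prior is conjugate to a Binomial/Bernoulli likelihood; the update adds successes to α and failures to β.
Posterior: Beta(α+k, β+n−k) = Beta(3.4+5, 11.3+12) = Beta(8.4, 23.3).
Mode of Beta(a,b) for a,b>1 is (a−1)/(a+b−2) = 7.4/29.7 = 0.2492.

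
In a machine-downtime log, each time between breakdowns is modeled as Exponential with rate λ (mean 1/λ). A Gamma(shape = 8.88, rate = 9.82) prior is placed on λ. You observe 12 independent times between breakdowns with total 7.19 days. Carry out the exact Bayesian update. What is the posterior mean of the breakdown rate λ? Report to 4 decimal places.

1.2275

With a Gamma(shape α, rate β) prior on the exponential rate λ, the posterior after n observations with total T = Σxᵢ is Gamma(α+n, β+T).
Posterior: Gamma(8.88+12, 9.82+7.19) = Gamma(20.88, 17.01).
Posterior mean of λ = α/β = 20.88/17.01 = 1.2275.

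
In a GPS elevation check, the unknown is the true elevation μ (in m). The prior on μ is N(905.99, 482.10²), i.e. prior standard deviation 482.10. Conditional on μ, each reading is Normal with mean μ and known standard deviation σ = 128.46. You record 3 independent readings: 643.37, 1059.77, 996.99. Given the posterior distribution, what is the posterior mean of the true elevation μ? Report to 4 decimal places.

900.1808

For Normal data with known variance σ², a Normal(μ₀, σ₀²) prior on μ is conjugate. Posterior precision = 1/σ₀² + n/σ²; posterior mean is the precision-weighted average of μ₀ and x̄.
Σxᵢ = 643.37 + 1059.77 + 996.99 = 2700.13, so n·x̄ = 2700.13.
σ₀² = 482.10² = 232420.41, σ² = 128.46² = 16501.9716; σ² + n·σ₀² = 16501.9716 + 3·232420.41 = 713763.2016.
Posterior mean = (μ₀/σ₀² + n·x̄/σ²)/(1/σ₀² + n/σ²) = (σ²·μ₀ + σ₀²·n·x̄)/(σ² + n·σ₀²) = (16501.9716·905.99 + 232420.41·2700.13)/713763.2016 = 642515942.903184/713763.2016 = 900.1808.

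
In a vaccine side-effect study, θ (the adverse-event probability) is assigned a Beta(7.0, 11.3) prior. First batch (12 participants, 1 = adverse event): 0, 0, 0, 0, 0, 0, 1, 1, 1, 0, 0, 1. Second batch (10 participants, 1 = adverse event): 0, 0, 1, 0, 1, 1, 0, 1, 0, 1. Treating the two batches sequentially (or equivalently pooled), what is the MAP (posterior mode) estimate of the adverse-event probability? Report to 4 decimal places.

The Beta prior is conjugate to a Binomial/Bernoulli likelihood; the update adds successes to α and failures to β.
After batch 1: Beta(7.0+4, 11.3+8) = Beta(11.0, 19.3).
After batch 2: Beta(11.0+5, 19.3+5) = Beta(16.0, 24.3).
Mode of Beta(a,b) for a,b>1 is (a−1)/(a+b−2) = 15.0/38.3 = 0.3916.

0.3916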